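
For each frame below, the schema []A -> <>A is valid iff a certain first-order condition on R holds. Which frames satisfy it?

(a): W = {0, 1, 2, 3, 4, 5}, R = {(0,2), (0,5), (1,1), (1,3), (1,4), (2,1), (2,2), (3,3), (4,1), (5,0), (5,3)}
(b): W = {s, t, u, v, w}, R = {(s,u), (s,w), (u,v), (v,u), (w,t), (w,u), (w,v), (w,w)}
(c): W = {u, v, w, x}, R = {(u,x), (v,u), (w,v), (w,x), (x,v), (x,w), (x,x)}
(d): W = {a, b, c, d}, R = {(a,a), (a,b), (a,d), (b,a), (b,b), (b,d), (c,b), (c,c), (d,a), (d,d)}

Frame correspondent (Sahlqvist): forall x exists y Rxy — i.e. seriality.
(a): holds.
(b): fails — world t has no successor.
(c): holds.
(d): holds.
Valid on: (a), (c), (d).

(a), (c), (d)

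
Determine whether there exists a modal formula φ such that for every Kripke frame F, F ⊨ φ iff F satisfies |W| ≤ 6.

No — not modally definable

Modal frame validity is preserved under disjoint unions.
Any modal formula valid on each of 7 disjoint one-world frames is valid on their disjoint union (validity is preserved under disjoint unions). Each one-world frame has |W|=1≤6, but the union has |W|=7.
So the class is not modally definable.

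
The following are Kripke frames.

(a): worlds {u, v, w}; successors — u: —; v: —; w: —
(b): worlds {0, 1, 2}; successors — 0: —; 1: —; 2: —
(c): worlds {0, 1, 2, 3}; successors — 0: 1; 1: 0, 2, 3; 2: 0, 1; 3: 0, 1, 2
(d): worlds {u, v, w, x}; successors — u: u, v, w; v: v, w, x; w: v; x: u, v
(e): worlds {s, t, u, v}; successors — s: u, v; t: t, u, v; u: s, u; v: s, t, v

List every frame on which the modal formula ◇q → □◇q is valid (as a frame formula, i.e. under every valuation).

The schema corresponds to the Euclidean property: ∀x ∀y ∀z (Rxy ∧ Rxz → Ryz).
(a): condition met.
(b): condition met.
(c): fails — R01 and R01 but not R11.
(d): fails — Ruv and Ruu but not Rvu.
(e): fails — Rsv and Rsu but not Rvu.

(a), (b)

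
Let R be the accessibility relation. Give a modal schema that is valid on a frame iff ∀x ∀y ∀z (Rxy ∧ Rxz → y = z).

This is partial functionality; the standard corresponding axiom is CD: ◇r → □r.
Suppose ◇r→□r is valid. Take Rxy, Rxz and set V(r)={y}. Then ◇r at x, so □r at x, so r at z, i.e. z=y.

◇r → □r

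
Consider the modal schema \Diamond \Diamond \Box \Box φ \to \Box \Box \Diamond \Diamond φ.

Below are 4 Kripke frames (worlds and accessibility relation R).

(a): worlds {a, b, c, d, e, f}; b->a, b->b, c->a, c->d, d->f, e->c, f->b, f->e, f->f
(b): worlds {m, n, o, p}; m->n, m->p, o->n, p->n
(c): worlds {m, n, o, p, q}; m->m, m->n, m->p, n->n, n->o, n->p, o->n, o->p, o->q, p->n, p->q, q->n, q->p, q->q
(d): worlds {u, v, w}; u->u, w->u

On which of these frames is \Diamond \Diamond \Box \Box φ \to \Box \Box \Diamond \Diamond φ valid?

(c), (d)

Frame correspondent (Sahlqvist): \forall x \forall y \forall z ((x R^2 y \wedge x R^2 z) \to \exists w (y R^2 w \wedge z R^2 w)) — i.e. a generalized confluence (Geach) condition.
(a): fails — bR²a, bR²a but no w with aR²w and aR²w.
(b): fails — mR²n, mR²n but no w with nR²w and nR²w.
(c): ✓.
(d): ✓.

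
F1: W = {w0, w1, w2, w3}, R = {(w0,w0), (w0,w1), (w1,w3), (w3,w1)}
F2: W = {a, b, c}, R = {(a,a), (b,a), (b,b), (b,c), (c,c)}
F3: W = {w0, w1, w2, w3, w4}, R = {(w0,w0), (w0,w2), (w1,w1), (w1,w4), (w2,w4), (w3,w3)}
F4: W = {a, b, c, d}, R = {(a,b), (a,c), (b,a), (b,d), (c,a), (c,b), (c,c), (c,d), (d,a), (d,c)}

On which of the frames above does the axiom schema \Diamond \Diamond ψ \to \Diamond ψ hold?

Frame correspondent (Sahlqvist): \forall x \forall y \forall z (Rxy \wedge Ryz \to Rxz) — i.e. transitivity.
F1: fails — Rw0w1 and Rw1w3 but not Rw0w3.
F2: satisfies the condition.
F3: fails — Rw0w2 and Rw2w4 but not Rw0w4.
F4: fails — Rdc and Rcd but not Rdd.

F2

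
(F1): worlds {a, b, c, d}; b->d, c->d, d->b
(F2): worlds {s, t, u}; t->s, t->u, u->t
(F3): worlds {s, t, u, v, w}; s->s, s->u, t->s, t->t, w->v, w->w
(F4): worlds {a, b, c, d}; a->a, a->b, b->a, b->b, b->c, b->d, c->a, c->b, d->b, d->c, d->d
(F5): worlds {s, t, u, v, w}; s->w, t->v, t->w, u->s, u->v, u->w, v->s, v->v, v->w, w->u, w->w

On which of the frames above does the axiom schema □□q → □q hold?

The schema corresponds to density: ∀x ∀y (Rxy → ∃z (Rxz ∧ Rzy)).
(F1): fails — Rdb but no z with Rdz and Rzb.
(F2): fails — Rtu but no z with Rtz and Rzu.
(F3): satisfies the condition.
(F4): satisfies the condition.
(F5): satisfies the condition.
Valid on: (F3), (F4), (F5).

(F3), (F4), (F5)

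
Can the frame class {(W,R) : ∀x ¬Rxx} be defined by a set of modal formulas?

No — not modally definable

If a class were modally definable it would be closed under surjective bounded morphisms (Goldblatt–Thomason).
The 2-cycle (worlds 0,1 with 0→1→0) is irreflexive, and the map sending every world to a single reflexive point • is a surjective bounded morphism (forth: every edge maps to (•,•); back: every world has a successor). So any modal formula valid on the 2-cycle is also valid on the reflexive point, which is not irreflexive.
So the class is not modally definable.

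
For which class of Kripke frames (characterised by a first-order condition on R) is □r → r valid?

reflexivity: ∀x Rxx

Suppose □r→r is valid. At any x set V(r)={w : Rxw}. Then □r holds at x, so r holds at x, i.e. Rxx.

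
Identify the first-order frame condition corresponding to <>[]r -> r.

symmetry: forall x forall y (Rxy -> Ryx)

This is frame-equivalent to r → □◇r (substitute ¬r for r and contrapose).
Suppose r→□◇r is valid. Take Rxy and set V(r)={x}. Then r at x, so □◇r at x, so ◇r at y, so some z with Ryz has r; z=x, i.e. Ryx.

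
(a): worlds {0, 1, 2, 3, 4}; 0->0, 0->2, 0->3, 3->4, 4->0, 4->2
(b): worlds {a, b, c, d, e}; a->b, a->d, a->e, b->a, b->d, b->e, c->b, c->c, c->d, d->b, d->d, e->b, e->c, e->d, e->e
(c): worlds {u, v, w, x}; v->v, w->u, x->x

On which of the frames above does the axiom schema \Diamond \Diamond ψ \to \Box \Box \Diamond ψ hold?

Frame correspondent (Sahlqvist): \forall x \forall y \forall z ((x R^2 y \wedge x R^2 z) \to \exists w (y = w \wedge zRw)) — i.e. a generalized confluence (Geach) condition.
(a): fails — 0R²0, 0R²2 but no w with 0=w and 2Rw.
(b): fails — aR²a, aR²a but no w with a=w and aRw.
(c): holds.

(c)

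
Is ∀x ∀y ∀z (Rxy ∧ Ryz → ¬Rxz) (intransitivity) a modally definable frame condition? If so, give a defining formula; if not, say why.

Any modally definable frame class is closed under surjective bounded morphisms.
The 5-cycle (worlds a,b,c,d,e with a→b→c→d→e→a) is intransitive. Mapping every world to a single reflexive point • is a surjective bounded morphism; the reflexive point is not intransitive (R••∧R•• but R••).
So the class is not modally definable.

Not modally definable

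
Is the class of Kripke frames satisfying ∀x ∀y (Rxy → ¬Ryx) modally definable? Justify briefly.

Any modally definable frame class is closed under surjective bounded morphisms.
The 5-cycle (worlds a,b,c,d,e with a→b→c→d→e→a) is asymmetric. Mapping every world to a single reflexive point • is a surjective bounded morphism, and the reflexive point is not asymmetric (R•• but asymmetry requires ¬R••).
Hence asymmetry is not modally definable.

Not definable by any modal formula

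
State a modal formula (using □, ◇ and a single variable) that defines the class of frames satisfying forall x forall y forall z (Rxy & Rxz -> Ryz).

This is the Euclidean property; the standard corresponding axiom is 5: ◇q → □◇q.
Suppose ◇q→□◇q is valid. Take Rxy, Rxz and set V(q)={y}. Then ◇q at x, so □◇q at x, so ◇q at z, so some w with Rzw has q; w=y, i.e. Rzy. By symmetry of the argument, Ryz.

◇q → □◇q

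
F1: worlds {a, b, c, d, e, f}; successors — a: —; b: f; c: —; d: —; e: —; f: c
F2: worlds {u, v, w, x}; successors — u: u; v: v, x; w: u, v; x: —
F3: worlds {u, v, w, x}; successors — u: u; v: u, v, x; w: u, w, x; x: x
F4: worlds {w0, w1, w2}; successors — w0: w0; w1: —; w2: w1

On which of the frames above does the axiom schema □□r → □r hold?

Frame correspondent (Sahlqvist): ∀x ∀y (Rxy → ∃z (Rxz ∧ Rzy)) — i.e. density.
F1: fails — Rbf but no z with Rbz and Rzf.
F2: satisfies the condition.
F3: satisfies the condition.
F4: fails — Rw2w1 but no z with Rw2z and Rzw1.

F2, F3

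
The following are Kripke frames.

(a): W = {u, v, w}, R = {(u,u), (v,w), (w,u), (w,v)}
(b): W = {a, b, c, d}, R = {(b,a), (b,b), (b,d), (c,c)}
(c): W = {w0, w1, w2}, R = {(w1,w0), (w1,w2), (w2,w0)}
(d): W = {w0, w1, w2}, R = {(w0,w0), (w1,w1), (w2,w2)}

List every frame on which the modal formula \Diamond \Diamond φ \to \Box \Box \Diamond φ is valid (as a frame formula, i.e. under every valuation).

(d)

Frame correspondent (Sahlqvist): \forall x \forall y \forall z ((x R^2 y \wedge x R^2 z) \to \exists w (y = w \wedge zRw)) — i.e. a generalized confluence (Geach) condition.
(a): fails — vR²u, vR²v but no t with u=t and vRt.
(b): fails — bR²a, bR²a but no w with a=w and aRw.
(c): fails — w1R²w0, w1R²w0 but no w with w0=w and w0Rw.
(d): condition met.
Valid on: (d).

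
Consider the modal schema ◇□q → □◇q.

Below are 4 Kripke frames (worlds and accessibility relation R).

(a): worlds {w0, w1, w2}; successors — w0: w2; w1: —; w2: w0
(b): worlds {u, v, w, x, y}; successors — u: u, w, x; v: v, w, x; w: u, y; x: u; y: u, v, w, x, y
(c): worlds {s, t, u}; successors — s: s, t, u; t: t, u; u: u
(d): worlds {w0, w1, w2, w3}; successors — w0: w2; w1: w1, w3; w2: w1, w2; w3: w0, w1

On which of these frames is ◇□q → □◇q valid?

(a), (c)

Frame correspondent (Sahlqvist): ∀x ∀y ∀z (Rxy ∧ Rxz → ∃w (Ryw ∧ Rzw)) — i.e. convergence.
(a): condition met.
(b): fails — Rvv and Rvw but v and w have no common successor.
(c): condition met.
(d): fails — Rw3w1 and Rw3w0 but w1 and w0 have no common successor.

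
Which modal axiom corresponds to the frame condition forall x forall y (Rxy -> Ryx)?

The condition is symmetry. The B schema r → □◇r defines it.

r → □◇r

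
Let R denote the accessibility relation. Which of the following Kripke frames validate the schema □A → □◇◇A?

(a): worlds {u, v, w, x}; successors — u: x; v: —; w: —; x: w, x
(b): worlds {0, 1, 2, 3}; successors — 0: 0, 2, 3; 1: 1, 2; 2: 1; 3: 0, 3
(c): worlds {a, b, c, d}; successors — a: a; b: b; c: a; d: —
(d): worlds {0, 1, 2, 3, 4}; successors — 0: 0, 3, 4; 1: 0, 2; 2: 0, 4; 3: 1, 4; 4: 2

The schema corresponds to a generalized confluence (Geach) condition: ∀x ∀z (xRz → ∃w (xRw ∧ zR²w)).
(a): fails — xRw but no t with xRt and wR²t.
(b): satisfies the condition.
(c): satisfies the condition.
(d): satisfies the condition.
Valid on: (b), (c), (d).

(b), (c), (d)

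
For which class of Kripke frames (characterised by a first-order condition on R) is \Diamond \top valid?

seriality

This is a form of the D axiom.
Its frame correspondent is seriality — \forall x \exists y Rxy.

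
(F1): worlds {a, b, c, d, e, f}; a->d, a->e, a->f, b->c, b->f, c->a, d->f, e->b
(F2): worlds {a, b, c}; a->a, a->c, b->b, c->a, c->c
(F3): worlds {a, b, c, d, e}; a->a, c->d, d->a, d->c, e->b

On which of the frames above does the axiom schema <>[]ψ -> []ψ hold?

(F2)

This is the axiom for the Euclidean property; its first-order frame correspondent is forall x forall y forall z (Rxy & Rxz -> Ryz).
(F1): fails — Rae and Rae but not Ree.
(F2): satisfies the condition.
(F3): fails — Rcd and Rcd but not Rdd.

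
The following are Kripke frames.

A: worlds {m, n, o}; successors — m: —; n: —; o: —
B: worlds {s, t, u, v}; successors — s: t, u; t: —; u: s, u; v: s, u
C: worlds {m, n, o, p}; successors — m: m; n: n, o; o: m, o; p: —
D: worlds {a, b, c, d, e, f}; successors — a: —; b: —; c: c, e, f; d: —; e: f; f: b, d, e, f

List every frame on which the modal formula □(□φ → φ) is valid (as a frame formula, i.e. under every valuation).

This is the axiom for shift-reflexivity; its first-order frame correspondent is ∀x ∀y (Rxy → Ryy).
A: condition met.
B: fails — Rus but not Rss.
C: condition met.
D: fails — Rfd but not Rdd.
Valid on: A, C.

A, C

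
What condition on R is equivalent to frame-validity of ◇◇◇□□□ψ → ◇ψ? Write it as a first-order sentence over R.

∀x ∀y (xR³y → ∃w (yR³w ∧ xRw))

This is a Sahlqvist (Geach-type) schema ◇^3□^3ψ → □^0◇^1ψ.
Minimal-valuation argument: fix x; take any y with xR^3y and any z with xR^0z. Set V(ψ) to the set of worlds R-reachable from y in exactly 3 steps. Then □^3ψ holds at y, so the antecedent holds at x; validity forces ◇^1ψ at z, giving a w with zR^1w and yR^3w.
First-order correspondent: ∀x ∀y (xR³y → ∃w (yR³w ∧ xRw)).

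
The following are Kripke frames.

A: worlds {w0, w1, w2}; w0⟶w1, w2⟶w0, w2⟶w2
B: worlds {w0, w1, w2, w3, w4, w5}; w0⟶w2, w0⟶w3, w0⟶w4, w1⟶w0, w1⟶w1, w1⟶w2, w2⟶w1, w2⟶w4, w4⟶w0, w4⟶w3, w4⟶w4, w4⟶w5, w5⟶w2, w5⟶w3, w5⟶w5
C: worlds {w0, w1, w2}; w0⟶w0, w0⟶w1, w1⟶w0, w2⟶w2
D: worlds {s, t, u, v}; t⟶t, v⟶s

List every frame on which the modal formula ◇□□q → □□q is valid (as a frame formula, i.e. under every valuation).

C, D

This is the axiom for a generalized confluence (Geach) condition; its first-order frame correspondent is ∀x ∀y ∀z ((xRy ∧ xR²z) → ∃w (yR²w ∧ z = w)).
A: fails — w2Rw0, w2R²w0 but no w with w0R²w and w0=w.
B: fails — w0Rw3, w0R²w0 but no w with w3R²w and w0=w.
C: condition met.
D: condition met.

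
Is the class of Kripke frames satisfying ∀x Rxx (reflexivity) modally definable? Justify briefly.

This is a Sahlqvist condition; the T axiom □q → q defines it.

Definable; □q → q defines it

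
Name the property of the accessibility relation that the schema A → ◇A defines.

reflexivity: ∀x Rxx

This is frame-equivalent to □A → A (substitute ¬A for A and contrapose).
Suppose □A→A is valid. At any x set V(A)={w : Rxw}. Then □A holds at x, so A holds at x, i.e. Rxx.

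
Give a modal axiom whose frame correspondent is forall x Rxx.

□q → q

The condition is reflexivity. The T schema □q → q defines it.
Suppose □q→q is valid. At any x set V(q)={w : Rxw}. Then □q holds at x, so q holds at x, i.e. Rxx.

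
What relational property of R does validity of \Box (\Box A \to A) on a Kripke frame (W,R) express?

This schema is the T□ axiom.
It corresponds to shift-reflexivity: \forall x \forall y (Rxy \to Ryy).

shift-reflexivity: \forall x \forall y (Rxy \to Ryy)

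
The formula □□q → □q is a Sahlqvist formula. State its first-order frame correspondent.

density: ∀x ∀y (Rxy → ∃z (Rxz ∧ Rzy))

Suppose □□q→□q is valid. Take Rxy and set V(q)={w : xR²w}. Then □□q at x, so □q at x, so q at y, i.e. ∃z(Rxz∧Rzy).
Conversely, on a frame with density the schema holds at every world under every valuation.
So the correspondent is density.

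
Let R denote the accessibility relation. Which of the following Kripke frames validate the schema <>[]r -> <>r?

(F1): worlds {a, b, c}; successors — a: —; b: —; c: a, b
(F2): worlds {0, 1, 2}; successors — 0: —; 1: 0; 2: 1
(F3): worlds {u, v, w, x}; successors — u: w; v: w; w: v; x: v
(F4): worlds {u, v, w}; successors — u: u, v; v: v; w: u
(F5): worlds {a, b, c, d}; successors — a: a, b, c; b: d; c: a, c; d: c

(F4)

The schema corresponds to a generalized confluence (Geach) condition: forall x forall y (xRy -> exists w (yRw & xRw)).
(F1): fails — cRa but no w with aRw and cRw.
(F2): fails — 1R0 but no w with 0Rw and 1Rw.
(F3): fails — uRw but no t with wRt and uRt.
(F4): ✓.
(F5): fails — aRb but no w with bRw and aRw.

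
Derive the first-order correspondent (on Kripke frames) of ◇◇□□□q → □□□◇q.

This is a Sahlqvist (Geach-type) schema ◇^2□^3q → □^3◇^1q.
Minimal-valuation argument: fix x; take any y with xR^2y and any z with xR^3z. Set V(q) to the set of worlds R-reachable from y in exactly 3 steps. Then □^3q holds at y, so the antecedent holds at x; validity forces ◇^1q at z, giving a w with zR^1w and yR^3w.
First-order correspondent: ∀x ∀y ∀z ((xR²y ∧ xR³z) → ∃w (yR³w ∧ zRw)).

∀x ∀y ∀z ((xR²y ∧ xR³z) → ∃w (yR³w ∧ zRw))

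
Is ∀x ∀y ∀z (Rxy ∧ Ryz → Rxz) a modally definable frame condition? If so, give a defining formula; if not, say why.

Yes — defined by □r → □□r

This is a Sahlqvist condition; the 4 axiom □r → □□r defines it.
Suppose □r→□□r is valid. Take Rxy, Ryz and set V(r)={w : Rxw}. Then □r at x, so □□r at x, so □r at y, so r at z, i.e. Rxz.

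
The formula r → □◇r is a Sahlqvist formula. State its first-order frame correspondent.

Suppose r→□◇r is valid. Take Rxy and set V(r)={x}. Then r at x, so □◇r at x, so ◇r at y, so some z with Ryz has r; z=x, i.e. Ryx.
Conversely, on a frame with symmetry the schema holds at every world under every valuation.
Frame condition: ∀x ∀y (Rxy → Ryx).

symmetry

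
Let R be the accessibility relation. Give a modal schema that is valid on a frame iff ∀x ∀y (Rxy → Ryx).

The condition is symmetry. The B schema ψ → □◇ψ defines it.
Suppose ψ→□◇ψ is valid. Take Rxy and set V(ψ)={x}. Then ψ at x, so □◇ψ at x, so ◇ψ at y, so some z with Ryz has ψ; z=x, i.e. Ryx.

ψ → □◇ψ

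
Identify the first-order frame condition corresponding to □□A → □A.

density: ∀x ∀y (Rxy → ∃z (Rxz ∧ Rzy))

Suppose □□A→□A is valid. Take Rxy and set V(A)={w : xR²w}. Then □□A at x, so □A at x, so A at y, i.e. ∃z(Rxz∧Rzy).
The converse is a direct semantic check.
So the correspondent is density.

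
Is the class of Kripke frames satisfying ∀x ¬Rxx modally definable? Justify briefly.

Not modally definable

Any modally definable frame class is closed under surjective bounded morphisms.
The 3-cycle (worlds s,t,u with s→t→u→s) is irreflexive, and the map sending every world to a single reflexive point • is a surjective bounded morphism (forth: every edge maps to (•,•); back: every world has a successor). So any modal formula valid on the 3-cycle is also valid on the reflexive point, which is not irreflexive.
So the class is not modally definable.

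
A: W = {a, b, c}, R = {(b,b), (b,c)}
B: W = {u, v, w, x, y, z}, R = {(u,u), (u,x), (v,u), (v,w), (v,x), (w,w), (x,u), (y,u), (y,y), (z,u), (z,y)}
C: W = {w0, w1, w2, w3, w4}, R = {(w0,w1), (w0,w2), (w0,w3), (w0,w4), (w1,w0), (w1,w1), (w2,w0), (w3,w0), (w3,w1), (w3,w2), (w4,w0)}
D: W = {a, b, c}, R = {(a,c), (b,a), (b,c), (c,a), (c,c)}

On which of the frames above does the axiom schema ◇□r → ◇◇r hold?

B, C, D

The schema corresponds to a generalized confluence (Geach) condition: ∀x ∀y (xRy → ∃w (yRw ∧ xR²w)).
A: fails — bRc but no w with cRw and bR²w.
B: satisfies the condition.
C: satisfies the condition.
D: satisfies the condition.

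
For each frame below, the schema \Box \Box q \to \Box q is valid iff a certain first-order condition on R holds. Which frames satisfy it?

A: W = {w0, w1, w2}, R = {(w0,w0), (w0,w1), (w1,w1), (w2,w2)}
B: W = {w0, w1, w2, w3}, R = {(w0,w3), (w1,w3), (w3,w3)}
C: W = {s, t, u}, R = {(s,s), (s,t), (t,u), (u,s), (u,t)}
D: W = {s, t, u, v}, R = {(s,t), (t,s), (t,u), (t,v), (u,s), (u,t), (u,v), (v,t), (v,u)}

A, B

This is the axiom for density; its first-order frame correspondent is \forall x \forall y (Rxy \to \exists z (Rxz \wedge Rzy)).
A: satisfies the condition.
B: satisfies the condition.
C: fails — Rtu but no z with Rtz and Rzu.
D: fails — Rst but no z with Rsz and Rzt.
Valid on: A, B.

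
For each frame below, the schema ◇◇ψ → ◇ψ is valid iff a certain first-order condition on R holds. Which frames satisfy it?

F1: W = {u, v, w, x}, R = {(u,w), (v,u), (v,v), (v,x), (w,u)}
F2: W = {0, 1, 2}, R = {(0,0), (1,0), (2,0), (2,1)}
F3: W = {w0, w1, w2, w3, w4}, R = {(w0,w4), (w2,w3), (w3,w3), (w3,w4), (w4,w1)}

The schema corresponds to transitivity: ∀x ∀y ∀z (Rxy ∧ Ryz → Rxz).
F1: fails — Ruw and Rwu but not Ruu.
F2: holds.
F3: fails — Rw0w4 and Rw4w1 but not Rw0w1.
Valid on: F2.

F2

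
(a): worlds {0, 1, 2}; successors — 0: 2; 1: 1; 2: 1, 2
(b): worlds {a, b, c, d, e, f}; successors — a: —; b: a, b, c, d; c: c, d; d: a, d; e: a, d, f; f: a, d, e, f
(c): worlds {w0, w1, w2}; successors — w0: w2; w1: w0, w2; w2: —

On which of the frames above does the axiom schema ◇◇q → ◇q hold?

(c)

Frame correspondent (Sahlqvist): ∀x ∀y ∀z (Rxy ∧ Ryz → Rxz) — i.e. transitivity.
(a): fails — R02 and R21 but not R01.
(b): fails — Rcd and Rda but not Rca.
(c): ✓.
Valid on: (c).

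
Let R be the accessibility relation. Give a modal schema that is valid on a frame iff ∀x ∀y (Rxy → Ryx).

q → □◇q

A defining formula is q → □◇q (the B axiom).
Suppose q→□◇q is valid. Take Rxy and set V(q)={x}. Then q at x, so □◇q at x, so ◇q at y, so some z with Ryz has q; z=x, i.e. Ryx.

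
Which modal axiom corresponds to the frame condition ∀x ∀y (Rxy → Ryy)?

The condition is shift-reflexivity. The T□ schema □(□p → p) defines it.
Suppose □(□p→p) is valid. Take Rxy and set V(p)={w : Ryw}. Then at y, □p holds; since □(□p→p) at x, □p→p at y, so p at y, i.e. Ryy.

□(□p → p)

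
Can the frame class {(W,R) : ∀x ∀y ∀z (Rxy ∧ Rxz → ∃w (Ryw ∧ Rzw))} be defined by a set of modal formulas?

Yes — defined by ◇□q → □◇q

This is a Sahlqvist condition; the .2 axiom ◇□q → □◇q defines it.
Suppose ◇□q→□◇q is valid. Take Rxy, Rxz and set V(q)={w : Ryw}. Then □q at y so ◇□q at x, so □◇q at x, so ◇q at z, giving w with Rzw and Ryw.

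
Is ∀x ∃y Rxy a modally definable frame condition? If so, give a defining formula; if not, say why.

Definable; □p → ◇p defines it

The condition is seriality. A defining modal formula is □p → ◇p.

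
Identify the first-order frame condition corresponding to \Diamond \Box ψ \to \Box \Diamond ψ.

Convergence

This schema is the .2 axiom.
Its frame correspondent is convergence — \forall x \forall y \forall z (Rxy \wedge Rxz \to \exists w (Ryw \wedge Rzw)).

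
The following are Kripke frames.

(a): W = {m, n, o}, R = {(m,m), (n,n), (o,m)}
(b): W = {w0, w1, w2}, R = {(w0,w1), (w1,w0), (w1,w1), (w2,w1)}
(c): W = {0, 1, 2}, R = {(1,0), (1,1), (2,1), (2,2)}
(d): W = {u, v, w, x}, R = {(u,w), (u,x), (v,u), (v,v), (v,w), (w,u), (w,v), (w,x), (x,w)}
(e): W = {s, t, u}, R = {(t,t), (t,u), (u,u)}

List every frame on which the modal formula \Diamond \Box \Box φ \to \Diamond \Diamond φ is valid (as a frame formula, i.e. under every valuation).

(a), (b), (d), (e)

This is the axiom for a generalized confluence (Geach) condition; its first-order frame correspondent is \forall x \forall y (xRy \to \exists w (y R^2 w \wedge x R^2 w)).
(a): ✓.
(b): ✓.
(c): fails — 1R0 but no w with 0R²w and 1R²w.
(d): ✓.
(e): ✓.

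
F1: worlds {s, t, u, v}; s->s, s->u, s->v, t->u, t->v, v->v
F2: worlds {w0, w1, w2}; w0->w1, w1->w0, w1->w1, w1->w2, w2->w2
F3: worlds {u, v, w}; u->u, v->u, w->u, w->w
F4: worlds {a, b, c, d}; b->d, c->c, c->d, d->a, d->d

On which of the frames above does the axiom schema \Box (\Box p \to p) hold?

F3

The schema corresponds to shift-reflexivity: \forall x \forall y (Rxy \to Ryy).
F1: fails — Rtu but not Ruu.
F2: fails — Rw1w0 but not Rw0w0.
F3: holds.
F4: fails — Rda but not Raa.
Valid on: F3.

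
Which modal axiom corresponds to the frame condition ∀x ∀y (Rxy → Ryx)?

A defining formula is r → □◇r (the B axiom).

r → □◇r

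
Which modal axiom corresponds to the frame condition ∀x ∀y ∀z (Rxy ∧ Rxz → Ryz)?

◇r → □◇r

This is the Euclidean property; the standard corresponding axiom is 5: ◇r → □◇r.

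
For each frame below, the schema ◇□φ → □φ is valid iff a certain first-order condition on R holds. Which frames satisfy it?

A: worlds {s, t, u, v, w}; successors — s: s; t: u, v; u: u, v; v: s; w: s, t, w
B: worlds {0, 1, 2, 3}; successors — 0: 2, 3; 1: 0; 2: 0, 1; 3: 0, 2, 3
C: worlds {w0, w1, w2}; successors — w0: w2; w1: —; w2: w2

Frame correspondent (Sahlqvist): ∀x ∀y ∀z ((xRy ∧ xRz) → ∃w (yRw ∧ z = w)) — i.e. a generalized confluence (Geach) condition.
A: fails — tRv, tRu but no w* with vRw* and u=w*.
B: fails — 0R2, 0R2 but no w with 2Rw and 2=w.
C: ✓.
Valid on: C.

C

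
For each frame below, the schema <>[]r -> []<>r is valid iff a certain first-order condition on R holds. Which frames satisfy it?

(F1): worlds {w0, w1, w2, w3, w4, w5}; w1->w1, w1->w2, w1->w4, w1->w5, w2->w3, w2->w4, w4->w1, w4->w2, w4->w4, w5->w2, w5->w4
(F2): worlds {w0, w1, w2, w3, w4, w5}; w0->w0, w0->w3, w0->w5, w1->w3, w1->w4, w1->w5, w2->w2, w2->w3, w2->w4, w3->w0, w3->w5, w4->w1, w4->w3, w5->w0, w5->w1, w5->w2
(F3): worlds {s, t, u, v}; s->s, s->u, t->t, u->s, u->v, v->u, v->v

(F3)

The schema corresponds to convergence: forall x forall y forall z (Rxy & Rxz -> exists w (Ryw & Rzw)).
(F1): fails — Rw2w4 and Rw2w3 but w4 and w3 have no common successor.
(F2): fails — Rw1w3 and Rw1w4 but w3 and w4 have no common successor.
(F3): holds.
Valid on: (F3).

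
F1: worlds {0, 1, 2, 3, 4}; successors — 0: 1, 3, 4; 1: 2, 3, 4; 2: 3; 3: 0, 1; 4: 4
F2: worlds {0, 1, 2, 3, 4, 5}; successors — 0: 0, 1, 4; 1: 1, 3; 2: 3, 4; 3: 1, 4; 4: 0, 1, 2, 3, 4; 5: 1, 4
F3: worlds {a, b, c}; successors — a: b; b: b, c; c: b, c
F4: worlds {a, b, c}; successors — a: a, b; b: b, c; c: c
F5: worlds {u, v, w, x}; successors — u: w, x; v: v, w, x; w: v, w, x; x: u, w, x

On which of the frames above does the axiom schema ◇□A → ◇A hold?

This is the axiom for a generalized confluence (Geach) condition; its first-order frame correspondent is ∀x ∀y (xRy → ∃w (yRw ∧ xRw)).
F1: fails — 1R3 but no w with 3Rw and 1Rw.
F2: satisfies the condition.
F3: satisfies the condition.
F4: satisfies the condition.
F5: satisfies the condition.

F2, F3, F4, F5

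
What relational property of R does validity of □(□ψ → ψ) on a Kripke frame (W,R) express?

shift-reflexivity: ∀x ∀y (Rxy → Ryy)

Suppose □(□ψ→ψ) is valid. Take Rxy and set V(ψ)={w : Ryw}. Then at y, □ψ holds; since □(□ψ→ψ) at x, □ψ→ψ at y, so ψ at y, i.e. Ryy.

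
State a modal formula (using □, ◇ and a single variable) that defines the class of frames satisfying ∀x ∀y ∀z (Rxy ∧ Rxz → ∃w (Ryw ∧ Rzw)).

The condition is convergence. The .2 schema ◇□p → □◇p defines it.
Suppose ◇□p→□◇p is valid. Take Rxy, Rxz and set V(p)={w : Ryw}. Then □p at y so ◇□p at x, so □◇p at x, so ◇p at z, giving w with Rzw and Ryw.

◇□p → □◇p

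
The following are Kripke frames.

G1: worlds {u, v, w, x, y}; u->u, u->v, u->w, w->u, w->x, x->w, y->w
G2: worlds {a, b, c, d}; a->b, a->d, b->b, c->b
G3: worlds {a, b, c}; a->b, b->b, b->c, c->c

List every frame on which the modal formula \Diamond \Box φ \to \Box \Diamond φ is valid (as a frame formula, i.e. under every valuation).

G3

Frame correspondent (Sahlqvist): \forall x \forall y \forall z (Rxy \wedge Rxz \to \exists w (Ryw \wedge Rzw)) — i.e. convergence.
G1: fails — Ruv and Ruv but v and v have no common successor.
G2: fails — Rad and Rad but d and d have no common successor.
G3: condition met.
Valid on: G3.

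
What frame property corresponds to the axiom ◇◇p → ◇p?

This is a form of the 4 axiom.
Its frame correspondent is transitivity — ∀x ∀y ∀z (Rxy ∧ Ryz → Rxz).

Transitivity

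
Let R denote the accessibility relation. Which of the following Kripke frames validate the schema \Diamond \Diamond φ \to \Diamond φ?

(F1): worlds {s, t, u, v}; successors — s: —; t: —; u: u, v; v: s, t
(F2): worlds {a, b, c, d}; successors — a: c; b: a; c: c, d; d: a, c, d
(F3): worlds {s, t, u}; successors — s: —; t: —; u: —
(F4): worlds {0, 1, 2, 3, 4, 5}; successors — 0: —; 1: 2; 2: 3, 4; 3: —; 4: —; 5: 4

(F3)

Frame correspondent (Sahlqvist): \forall x \forall y \forall z (Rxy \wedge Ryz \to Rxz) — i.e. transitivity.
(F1): fails — Ruv and Rvt but not Rut.
(F2): fails — Rcd and Rda but not Rca.
(F3): satisfies the condition.
(F4): fails — R12 and R23 but not R13.
Valid on: (F3).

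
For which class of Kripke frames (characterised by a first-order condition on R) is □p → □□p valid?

transitivity

Suppose □p→□□p is valid. Take Rxy, Ryz and set V(p)={w : Rxw}. Then □p at x, so □□p at x, so □p at y, so p at z, i.e. Rxz.
Conversely, any frame satisfying ∀x ∀y ∀z (Rxy ∧ Ryz → Rxz) validates the schema.
Frame condition: ∀x ∀y ∀z (Rxy ∧ Ryz → Rxz).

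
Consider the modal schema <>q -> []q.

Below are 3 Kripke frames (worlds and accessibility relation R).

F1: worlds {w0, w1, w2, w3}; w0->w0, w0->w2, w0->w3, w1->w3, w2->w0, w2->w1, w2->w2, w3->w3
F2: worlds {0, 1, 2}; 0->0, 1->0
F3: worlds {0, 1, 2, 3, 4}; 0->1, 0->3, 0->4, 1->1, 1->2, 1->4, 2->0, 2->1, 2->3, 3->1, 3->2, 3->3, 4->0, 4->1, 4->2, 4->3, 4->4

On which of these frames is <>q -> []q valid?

This is the axiom for partial functionality; its first-order frame correspondent is forall x forall y forall z (Rxy & Rxz -> y = z).
F1: fails — w0 sees both w0 and w2.
F2: holds.
F3: fails — 0 sees both 1 and 3.

F2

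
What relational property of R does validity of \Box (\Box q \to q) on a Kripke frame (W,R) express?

shift-reflexivity: \forall x \forall y (Rxy \to Ryy)

This schema is the T□ axiom.
Its frame correspondent is shift-reflexivity — \forall x \forall y (Rxy \to Ryy).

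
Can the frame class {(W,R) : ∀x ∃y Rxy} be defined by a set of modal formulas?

This is a Sahlqvist condition; the D axiom □p → ◇p defines it.
Suppose □p→◇p is valid. At any x set V(p)=W. Then □p at x, so ◇p at x, so x has a successor.

Yes, by □p → ◇p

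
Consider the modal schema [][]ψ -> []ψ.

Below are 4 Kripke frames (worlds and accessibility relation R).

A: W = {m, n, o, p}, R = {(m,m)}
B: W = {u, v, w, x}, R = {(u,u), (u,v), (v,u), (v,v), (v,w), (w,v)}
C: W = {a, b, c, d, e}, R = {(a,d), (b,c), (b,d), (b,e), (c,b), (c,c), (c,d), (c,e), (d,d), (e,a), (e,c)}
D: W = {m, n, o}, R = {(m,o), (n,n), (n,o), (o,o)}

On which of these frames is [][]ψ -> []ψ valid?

Frame correspondent (Sahlqvist): forall x forall y (Rxy -> exists z (Rxz & Rzy)) — i.e. density.
A: condition met.
B: condition met.
C: fails — Rea but no z with Rez and Rza.
D: condition met.
Valid on: A, B, D.

A, B, D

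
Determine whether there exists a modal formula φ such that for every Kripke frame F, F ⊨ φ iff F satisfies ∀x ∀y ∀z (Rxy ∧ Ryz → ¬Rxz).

No — not modally definable

Any modally definable frame class is closed under surjective bounded morphisms.
The 7-cycle (worlds w0,w1,w2,w3,w4,w5,w6 with w0→w1→w2→w3→w4→w5→w6→w0) is intransitive. Mapping every world to a single reflexive point • is a surjective bounded morphism; the reflexive point is not intransitive (R••∧R•• but R••).
Hence intransitivity is not modally definable.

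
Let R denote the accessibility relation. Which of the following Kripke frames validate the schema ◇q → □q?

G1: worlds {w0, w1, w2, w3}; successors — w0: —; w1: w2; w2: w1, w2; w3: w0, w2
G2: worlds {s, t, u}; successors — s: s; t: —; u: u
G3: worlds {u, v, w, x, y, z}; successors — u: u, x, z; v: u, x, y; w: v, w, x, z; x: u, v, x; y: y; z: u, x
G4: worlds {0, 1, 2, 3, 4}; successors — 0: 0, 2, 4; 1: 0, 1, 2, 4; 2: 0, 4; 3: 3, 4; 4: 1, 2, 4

Frame correspondent (Sahlqvist): ∀x ∀y ∀z (Rxy ∧ Rxz → y = z) — i.e. partial functionality.
G1: fails — w2 sees both w1 and w2.
G2: holds.
G3: fails — u sees both u and x.
G4: fails — 0 sees both 0 and 2.

G2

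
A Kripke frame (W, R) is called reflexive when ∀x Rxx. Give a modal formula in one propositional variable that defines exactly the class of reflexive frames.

The condition is reflexivity. The T schema □p → p defines it.

□p → p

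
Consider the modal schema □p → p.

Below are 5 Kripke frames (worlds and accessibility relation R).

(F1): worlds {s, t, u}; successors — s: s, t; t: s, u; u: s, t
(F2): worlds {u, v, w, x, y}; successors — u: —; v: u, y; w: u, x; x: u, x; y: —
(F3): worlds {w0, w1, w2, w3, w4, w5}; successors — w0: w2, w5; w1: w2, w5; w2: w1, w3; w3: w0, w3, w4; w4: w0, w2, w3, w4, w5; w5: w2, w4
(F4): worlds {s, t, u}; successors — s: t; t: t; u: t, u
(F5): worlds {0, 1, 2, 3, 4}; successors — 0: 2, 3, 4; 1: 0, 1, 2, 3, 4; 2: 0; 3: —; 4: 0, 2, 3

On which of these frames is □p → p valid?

Frame correspondent (Sahlqvist): ∀x Rxx — i.e. reflexivity.
(F1): fails — world t does not see itself.
(F2): fails — world u does not see itself.
(F3): fails — world w0 does not see itself.
(F4): fails — world s does not see itself.
(F5): fails — world 0 does not see itself.
Valid on no frame.

none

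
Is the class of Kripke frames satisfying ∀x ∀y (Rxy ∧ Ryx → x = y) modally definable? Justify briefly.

Not definable by any modal formula

Modal frame validity is preserved under surjective bounded morphisms.
The 6-cycle (worlds w0,w1,w2,w3,w4,w5 with w0→w1→w2→w3→w4→w5→w0) is antisymmetric. Sending even-indexed worlds to s and odd-indexed worlds to t is a surjective bounded morphism onto the two-world frame with s↔t, which is not antisymmetric.
Hence antisymmetry is not modally definable.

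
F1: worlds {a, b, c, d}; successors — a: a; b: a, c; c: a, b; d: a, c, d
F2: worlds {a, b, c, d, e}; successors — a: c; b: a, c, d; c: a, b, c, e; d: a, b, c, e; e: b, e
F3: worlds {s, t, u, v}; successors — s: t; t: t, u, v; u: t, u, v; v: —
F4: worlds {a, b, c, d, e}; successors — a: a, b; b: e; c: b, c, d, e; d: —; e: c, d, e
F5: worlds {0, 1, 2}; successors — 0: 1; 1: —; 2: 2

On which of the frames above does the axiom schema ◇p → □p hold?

F5

This is the axiom for partial functionality; its first-order frame correspondent is ∀x ∀y ∀z (Rxy ∧ Rxz → y = z).
F1: fails — b sees both a and c.
F2: fails — b sees both a and c.
F3: fails — t sees both t and u.
F4: fails — a sees both a and b.
F5: holds.
Valid on: F5.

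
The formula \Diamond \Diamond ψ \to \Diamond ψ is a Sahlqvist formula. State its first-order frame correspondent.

Transitivity

Equivalently (dual form): □ψ → □□ψ.
Suppose □ψ→□□ψ is valid. Take Rxy, Ryz and set V(ψ)={w : Rxw}. Then □ψ at x, so □□ψ at x, so □ψ at y, so ψ at z, i.e. Rxz.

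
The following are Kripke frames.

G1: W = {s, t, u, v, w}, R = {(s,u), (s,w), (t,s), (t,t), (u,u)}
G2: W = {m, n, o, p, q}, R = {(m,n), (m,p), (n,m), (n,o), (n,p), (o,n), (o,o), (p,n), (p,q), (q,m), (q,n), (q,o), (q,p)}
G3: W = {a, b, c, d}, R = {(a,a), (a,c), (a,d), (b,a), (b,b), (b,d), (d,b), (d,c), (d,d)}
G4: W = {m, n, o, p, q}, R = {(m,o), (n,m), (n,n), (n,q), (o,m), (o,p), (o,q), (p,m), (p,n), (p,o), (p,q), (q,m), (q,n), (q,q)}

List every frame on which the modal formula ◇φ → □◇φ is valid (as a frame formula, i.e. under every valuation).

none

Frame correspondent (Sahlqvist): ∀x ∀y ∀z (Rxy ∧ Rxz → Ryz) — i.e. the Euclidean property.
G1: fails — Rsw and Rsw but not Rww.
G2: fails — Rmn and Rmn but not Rnn.
G3: fails — Rac and Raa but not Rca.
G4: fails — Rmo and Rmo but not Roo.
Valid on no frame.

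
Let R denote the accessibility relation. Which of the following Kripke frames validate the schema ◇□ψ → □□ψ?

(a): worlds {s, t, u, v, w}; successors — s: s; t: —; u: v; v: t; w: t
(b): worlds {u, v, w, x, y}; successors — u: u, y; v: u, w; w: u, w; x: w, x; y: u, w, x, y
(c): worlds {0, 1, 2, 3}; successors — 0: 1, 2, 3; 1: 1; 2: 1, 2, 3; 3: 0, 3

The schema corresponds to a generalized confluence (Geach) condition: ∀x ∀y ∀z ((xRy ∧ xR²z) → ∃w (yRw ∧ z = w)).
(a): holds.
(b): fails — uRu, uR²w but no t with uRt and w=t.
(c): fails — 0R1, 0R²0 but no w with 1Rw and 0=w.
Valid on: (a).

(a)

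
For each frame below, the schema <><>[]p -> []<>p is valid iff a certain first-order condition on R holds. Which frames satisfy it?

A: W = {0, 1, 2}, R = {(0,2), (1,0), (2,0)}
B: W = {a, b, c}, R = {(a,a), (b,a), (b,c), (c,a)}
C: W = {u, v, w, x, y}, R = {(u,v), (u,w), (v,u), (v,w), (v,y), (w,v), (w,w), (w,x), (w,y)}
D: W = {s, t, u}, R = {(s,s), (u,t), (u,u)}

The schema corresponds to a generalized confluence (Geach) condition: forall x forall y forall z ((x R^2 y & xRz) -> exists w (yRw & zRw)).
A: fails — 0R²0, 0R2 but no w with 0Rw and 2Rw.
B: holds.
C: fails — uR²x, uRv but no t with xRt and vRt.
D: fails — uR²t, uRt but no w with tRw and tRw.
Valid on: B.

B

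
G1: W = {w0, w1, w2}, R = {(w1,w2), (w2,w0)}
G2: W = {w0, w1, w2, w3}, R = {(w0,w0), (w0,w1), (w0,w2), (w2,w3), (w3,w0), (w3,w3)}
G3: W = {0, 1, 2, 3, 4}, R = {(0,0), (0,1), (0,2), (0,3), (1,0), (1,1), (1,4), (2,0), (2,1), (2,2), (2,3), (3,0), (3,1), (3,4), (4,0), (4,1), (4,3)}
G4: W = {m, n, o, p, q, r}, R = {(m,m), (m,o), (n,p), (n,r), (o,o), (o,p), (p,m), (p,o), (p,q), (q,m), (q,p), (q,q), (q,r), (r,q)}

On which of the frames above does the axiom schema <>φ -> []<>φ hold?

The schema corresponds to the Euclidean property: forall x forall y forall z (Rxy & Rxz -> Ryz).
G1: fails — Rw1w2 and Rw1w2 but not Rw2w2.
G2: fails — Rw0w1 and Rw0w1 but not Rw1w1.
G3: fails — R01 and R02 but not R12.
G4: fails — Rmo and Rmm but not Rom.

none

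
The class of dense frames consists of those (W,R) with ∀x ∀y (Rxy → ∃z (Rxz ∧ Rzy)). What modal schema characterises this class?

A defining formula is □□r → □r (the C4 axiom).
Suppose □□r→□r is valid. Take Rxy and set V(r)={w : xR²w}. Then □□r at x, so □r at x, so r at y, i.e. ∃z(Rxz∧Rzy).

□□r → □r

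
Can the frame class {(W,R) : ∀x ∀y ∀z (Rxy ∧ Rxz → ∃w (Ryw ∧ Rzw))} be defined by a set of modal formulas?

Definable; ◇□q → □◇q defines it

This is a Sahlqvist condition; the .2 axiom ◇□q → □◇q defines it.
Suppose ◇□q→□◇q is valid. Take Rxy, Rxz and set V(q)={w : Ryw}. Then □q at y so ◇□q at x, so □◇q at x, so ◇q at z, giving w with Rzw and Ryw.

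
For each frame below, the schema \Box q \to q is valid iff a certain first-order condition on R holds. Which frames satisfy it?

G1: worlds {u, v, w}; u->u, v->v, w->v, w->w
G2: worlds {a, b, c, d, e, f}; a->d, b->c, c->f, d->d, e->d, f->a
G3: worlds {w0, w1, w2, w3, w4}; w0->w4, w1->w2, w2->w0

G1

The schema corresponds to reflexivity: \forall x Rxx.
G1: condition met.
G2: fails — world a does not see itself.
G3: fails — world w0 does not see itself.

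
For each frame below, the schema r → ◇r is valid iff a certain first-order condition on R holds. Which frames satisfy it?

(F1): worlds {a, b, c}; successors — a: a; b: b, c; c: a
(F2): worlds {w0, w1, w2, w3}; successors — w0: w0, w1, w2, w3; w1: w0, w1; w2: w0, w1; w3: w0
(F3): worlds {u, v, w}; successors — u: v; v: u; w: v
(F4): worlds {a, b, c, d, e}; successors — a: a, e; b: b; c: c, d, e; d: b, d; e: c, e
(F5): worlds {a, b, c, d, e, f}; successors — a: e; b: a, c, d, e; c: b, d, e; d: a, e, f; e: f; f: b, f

(F4)

This is the axiom for reflexivity; its first-order frame correspondent is ∀x Rxx.
(F1): fails — world c does not see itself.
(F2): fails — world w2 does not see itself.
(F3): fails — world u does not see itself.
(F4): holds.
(F5): fails — world a does not see itself.
Valid on: (F4).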